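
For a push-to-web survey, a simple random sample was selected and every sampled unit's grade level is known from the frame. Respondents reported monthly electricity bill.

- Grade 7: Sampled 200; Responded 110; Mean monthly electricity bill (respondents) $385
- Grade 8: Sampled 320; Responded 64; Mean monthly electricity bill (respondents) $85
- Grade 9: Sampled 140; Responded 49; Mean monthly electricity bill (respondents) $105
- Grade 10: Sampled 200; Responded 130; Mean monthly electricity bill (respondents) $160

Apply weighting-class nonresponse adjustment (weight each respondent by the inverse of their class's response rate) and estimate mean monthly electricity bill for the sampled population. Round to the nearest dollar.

Response rates by class: Grade 7 110/200 = 55%, Grade 8 64/320 = 20%, Grade 9 49/140 = 35%, Grade 10 130/200 = 65%.
Weighting each respondent by the inverse class response rate inflates each class back to its sampled size, so the class weight is n_sampled:
  Grade 7: 200 × 385 = 77,000
  Grade 8: 320 × 85 = 27,200
  Grade 9: 140 × 105 = 14,700
  Grade 10: 200 × 160 = 32,000
Adjusted estimate = 150,900 / 860 = 175.465 → $175.

$175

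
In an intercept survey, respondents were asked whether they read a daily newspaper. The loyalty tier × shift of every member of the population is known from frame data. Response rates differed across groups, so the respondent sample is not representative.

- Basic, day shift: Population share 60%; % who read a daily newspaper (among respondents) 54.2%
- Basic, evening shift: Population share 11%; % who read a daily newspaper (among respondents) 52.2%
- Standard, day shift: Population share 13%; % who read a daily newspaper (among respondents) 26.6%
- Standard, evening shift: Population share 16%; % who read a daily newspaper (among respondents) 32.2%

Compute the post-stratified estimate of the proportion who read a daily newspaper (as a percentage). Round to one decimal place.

Reweight to the known loyalty tier × shift distribution:
  Basic, day shift: 0.6 × 54.2 = 32.52
  Basic, evening shift: 0.11 × 52.2 = 5.742
  Standard, day shift: 0.13 × 26.6 = 3.458
  Standard, evening shift: 0.16 × 32.2 = 5.152
Post-stratified estimate = 46.872 → 46.9%.

46.9%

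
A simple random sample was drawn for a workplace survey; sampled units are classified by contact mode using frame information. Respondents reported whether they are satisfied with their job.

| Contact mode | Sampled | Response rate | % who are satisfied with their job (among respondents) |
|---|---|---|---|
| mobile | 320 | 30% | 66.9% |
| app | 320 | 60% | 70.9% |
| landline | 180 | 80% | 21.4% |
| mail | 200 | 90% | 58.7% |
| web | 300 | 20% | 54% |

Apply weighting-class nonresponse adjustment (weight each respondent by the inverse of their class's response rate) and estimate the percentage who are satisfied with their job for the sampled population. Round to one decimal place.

Inverse-response-rate weighting restores each class to its sampled count, so class totals weight by n_sampled:
  mobile: 320 × 66.9 = 21,408
  app: 320 × 70.9 = 22,688
  landline: 180 × 21.4 = 3852
  mail: 200 × 58.7 = 11,740
  web: 300 × 54 = 16,200
Adjusted estimate = 75,888 / 1,320 = 57.4909 → 57.5%.

57.5%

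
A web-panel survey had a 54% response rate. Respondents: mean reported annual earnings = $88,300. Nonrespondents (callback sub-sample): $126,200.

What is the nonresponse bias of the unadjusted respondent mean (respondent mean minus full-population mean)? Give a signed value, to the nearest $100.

Nonresponse fraction = 1 − 0.54 = 0.46.
Bias = (nonresponse fraction) × (respondent mean − nonrespondent mean)
     = 0.46 × (88,300 − 126,200) = 0.46 × -37,900 = -17,434.

-$17,400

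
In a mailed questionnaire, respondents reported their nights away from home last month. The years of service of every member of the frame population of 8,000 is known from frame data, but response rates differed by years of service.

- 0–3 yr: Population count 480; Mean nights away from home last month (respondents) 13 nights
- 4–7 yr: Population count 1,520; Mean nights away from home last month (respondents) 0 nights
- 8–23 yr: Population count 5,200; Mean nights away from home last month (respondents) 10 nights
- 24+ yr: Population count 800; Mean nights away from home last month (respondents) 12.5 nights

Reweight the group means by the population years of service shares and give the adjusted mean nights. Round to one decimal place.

8.5

Reweight to the known years of service distribution:
  0–3 yr: (480/8,000) × 13 = 0.78
  4–7 yr: (1,520/8,000) × 0 = 0
  8–23 yr: (5,200/8,000) × 10 = 6.5
  24+ yr: (800/8,000) × 12.5 = 1.25
Post-stratified estimate = 8.53 → 8.5.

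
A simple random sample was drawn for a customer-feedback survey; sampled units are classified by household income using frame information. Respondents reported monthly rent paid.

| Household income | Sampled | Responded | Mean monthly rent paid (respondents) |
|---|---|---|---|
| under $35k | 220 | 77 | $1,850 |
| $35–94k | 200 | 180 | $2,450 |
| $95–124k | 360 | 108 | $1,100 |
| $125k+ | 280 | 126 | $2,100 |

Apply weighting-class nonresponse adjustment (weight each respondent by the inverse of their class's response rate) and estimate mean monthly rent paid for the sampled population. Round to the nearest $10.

Class response rates: under $35k 77/220 = 35%, $35–94k 180/200 = 90%, $95–124k 108/360 = 30%, $125k+ 126/280 = 45%.
With weight = n_sampled/n_responded per class, the weighted class total is n_sampled:
  under $35k: 220 × 1850 = 407,000
  $35–94k: 200 × 2450 = 490,000
  $95–124k: 360 × 1100 = 396,000
  $125k+: 280 × 2100 = 588,000
Adjusted estimate = 1,881,000 / 1,060 = 1774.53 → $1,770.

$1,770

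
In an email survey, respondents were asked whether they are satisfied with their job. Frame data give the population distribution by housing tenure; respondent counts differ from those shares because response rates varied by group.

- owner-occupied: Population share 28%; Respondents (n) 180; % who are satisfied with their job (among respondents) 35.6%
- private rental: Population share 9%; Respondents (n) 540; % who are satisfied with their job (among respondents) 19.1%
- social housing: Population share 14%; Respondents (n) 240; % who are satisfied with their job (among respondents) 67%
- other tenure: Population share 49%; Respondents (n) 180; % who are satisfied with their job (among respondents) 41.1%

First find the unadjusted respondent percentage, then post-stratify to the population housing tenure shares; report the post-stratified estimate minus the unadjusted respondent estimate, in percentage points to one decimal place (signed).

+5.9 percentage points

Naive respondent-only estimate (weights = respondent counts):
  (180/1140)×35.6 + (540/1140)×19.1 + (240/1140)×67 + (180/1140)×41.1 = 35.2632%
Reweighting by population housing tenure shares:
  0.28×35.6 + 0.09×19.1 + 0.14×67 + 0.49×41.1 = 41.206%
Difference = 41.206 − 35.2632 = 5.9428 pp.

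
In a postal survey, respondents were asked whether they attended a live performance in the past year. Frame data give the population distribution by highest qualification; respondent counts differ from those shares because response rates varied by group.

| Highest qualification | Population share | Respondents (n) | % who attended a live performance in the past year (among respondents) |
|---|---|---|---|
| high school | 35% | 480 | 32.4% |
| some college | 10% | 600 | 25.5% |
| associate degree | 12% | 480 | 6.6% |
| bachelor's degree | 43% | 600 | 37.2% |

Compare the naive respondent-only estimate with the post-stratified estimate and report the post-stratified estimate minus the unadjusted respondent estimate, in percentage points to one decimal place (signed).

+4.6 percentage points

Naive respondent-only estimate (weights = respondent counts):
  (480/2160)×32.4 + (600/2160)×25.5 + (480/2160)×6.6 + (600/2160)×37.2 = 26.0833%
Reweighting by population highest qualification shares:
  0.35×32.4 + 0.1×25.5 + 0.12×6.6 + 0.43×37.2 = 30.678%
Difference = 30.678 − 26.0833 = 4.5947 pp.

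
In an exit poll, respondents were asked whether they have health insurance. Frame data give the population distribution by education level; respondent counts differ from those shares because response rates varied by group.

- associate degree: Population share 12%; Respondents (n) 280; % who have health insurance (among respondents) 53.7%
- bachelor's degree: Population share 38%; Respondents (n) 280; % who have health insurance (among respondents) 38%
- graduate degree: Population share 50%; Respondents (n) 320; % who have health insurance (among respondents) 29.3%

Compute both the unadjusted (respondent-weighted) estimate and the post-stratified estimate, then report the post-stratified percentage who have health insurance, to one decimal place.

Unadjusted (pooled respondent) estimate weights by respondent counts:
  (280/880)×53.7 + (280/880)×38 + (320/880)×29.3 = 39.8318%
Post-stratifying to population shares instead:
  0.12×53.7 + 0.38×38 + 0.5×29.3 = 35.534%

35.5%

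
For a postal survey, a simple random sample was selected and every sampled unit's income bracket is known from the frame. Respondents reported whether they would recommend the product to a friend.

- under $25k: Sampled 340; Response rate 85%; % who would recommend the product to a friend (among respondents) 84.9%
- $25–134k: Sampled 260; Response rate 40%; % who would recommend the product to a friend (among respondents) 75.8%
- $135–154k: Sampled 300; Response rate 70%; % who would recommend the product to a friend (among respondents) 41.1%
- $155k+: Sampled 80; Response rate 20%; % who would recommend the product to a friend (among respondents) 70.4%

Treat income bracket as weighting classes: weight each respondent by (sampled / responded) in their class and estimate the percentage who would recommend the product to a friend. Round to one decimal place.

Weighting each respondent by the inverse class response rate inflates each class back to its sampled size, so the class weight is n_sampled:
  under $25k: 340 × 84.9 = 28866
  $25–134k: 260 × 75.8 = 19,708
  $135–154k: 300 × 41.1 = 12,330
  $155k+: 80 × 70.4 = 5632
Adjusted estimate = 66,536 / 980 = 67.8939 → 67.9%.

67.9%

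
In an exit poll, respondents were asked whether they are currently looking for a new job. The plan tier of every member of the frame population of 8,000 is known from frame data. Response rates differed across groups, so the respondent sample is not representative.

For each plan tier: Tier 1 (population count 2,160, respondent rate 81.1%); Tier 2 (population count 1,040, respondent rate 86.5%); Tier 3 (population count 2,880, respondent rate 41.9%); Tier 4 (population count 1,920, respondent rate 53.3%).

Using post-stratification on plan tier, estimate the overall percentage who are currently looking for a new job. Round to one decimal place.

61.0%

Post-stratification weights by population share, not respondent share:
  Tier 1: (2,160/8,000) × 81.1 = 21.897
  Tier 2: (1,040/8,000) × 86.5 = 11.245
  Tier 3: (2,880/8,000) × 41.9 = 15.084
  Tier 4: (1,920/8,000) × 53.3 = 12.792
Post-stratified estimate = 61.018 → 61.0%.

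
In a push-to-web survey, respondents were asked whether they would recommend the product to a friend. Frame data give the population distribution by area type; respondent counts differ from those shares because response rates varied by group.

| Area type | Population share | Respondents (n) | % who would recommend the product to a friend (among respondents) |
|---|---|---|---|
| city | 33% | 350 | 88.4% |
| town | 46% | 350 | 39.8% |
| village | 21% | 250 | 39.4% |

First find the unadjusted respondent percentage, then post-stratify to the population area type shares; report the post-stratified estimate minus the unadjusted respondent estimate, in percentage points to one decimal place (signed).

-1.8 percentage points

Without adjustment, the pooled respondent share is:
  (350/950)×88.4 + (350/950)×39.8 + (250/950)×39.4 = 57.6%
Reweighting by population area type shares:
  0.33×88.4 + 0.46×39.8 + 0.21×39.4 = 55.754%
Difference = 55.754 − 57.6 = -1.846 pp.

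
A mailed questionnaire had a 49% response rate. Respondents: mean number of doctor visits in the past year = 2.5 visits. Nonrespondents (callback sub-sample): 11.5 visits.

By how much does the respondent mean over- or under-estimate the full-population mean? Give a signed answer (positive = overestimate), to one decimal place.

-4.6

Nonresponse fraction = 1 − 0.49 = 0.51.
Bias = (nonresponse fraction) × (respondent mean − nonrespondent mean)
     = 0.51 × (2.5 − 11.5) = 0.51 × -9 = -4.59.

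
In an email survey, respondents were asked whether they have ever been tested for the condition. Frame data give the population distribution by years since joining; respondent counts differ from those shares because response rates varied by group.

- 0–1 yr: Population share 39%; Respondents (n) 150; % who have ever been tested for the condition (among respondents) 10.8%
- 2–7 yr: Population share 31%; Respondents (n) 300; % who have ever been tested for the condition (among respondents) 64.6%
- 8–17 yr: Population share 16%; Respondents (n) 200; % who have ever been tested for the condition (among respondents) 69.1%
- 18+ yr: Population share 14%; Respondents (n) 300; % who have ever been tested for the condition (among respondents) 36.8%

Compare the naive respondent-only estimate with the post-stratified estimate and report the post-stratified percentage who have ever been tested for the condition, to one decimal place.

Without adjustment, the pooled respondent share is:
  (150/950)×10.8 + (300/950)×64.6 + (200/950)×69.1 + (300/950)×36.8 = 48.2737%
Post-stratified estimate weights by population shares:
  0.39×10.8 + 0.31×64.6 + 0.16×69.1 + 0.14×36.8 = 40.446%

40.4%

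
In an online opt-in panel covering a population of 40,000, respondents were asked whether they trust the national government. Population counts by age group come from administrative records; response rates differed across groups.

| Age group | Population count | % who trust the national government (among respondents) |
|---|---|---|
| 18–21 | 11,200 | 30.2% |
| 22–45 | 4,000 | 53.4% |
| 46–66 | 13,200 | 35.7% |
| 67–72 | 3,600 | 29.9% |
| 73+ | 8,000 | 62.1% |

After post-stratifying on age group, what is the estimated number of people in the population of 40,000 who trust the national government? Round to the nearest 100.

Apply each group's respondent rate to its population count:
  18–21: 11,200 × 30.2% = 3382.4
  22–45: 4,000 × 53.4% = 2136
  46–66: 13,200 × 35.7% = 4712.4
  67–72: 3,600 × 29.9% = 1076.4
  73+: 8,000 × 62.1% = 4968
Estimated total = 16275.2 → 16,300.

16,300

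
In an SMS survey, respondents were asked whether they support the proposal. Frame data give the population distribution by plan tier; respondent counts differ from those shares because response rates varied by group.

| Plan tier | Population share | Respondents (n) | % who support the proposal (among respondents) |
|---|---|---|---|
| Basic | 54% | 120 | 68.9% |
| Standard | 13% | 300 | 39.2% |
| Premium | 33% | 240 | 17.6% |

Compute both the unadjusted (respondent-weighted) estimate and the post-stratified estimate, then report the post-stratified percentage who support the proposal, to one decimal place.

Naive respondent-only estimate (weights = respondent counts):
  (120/660)×68.9 + (300/660)×39.2 + (240/660)×17.6 = 36.7455%
Post-stratifying to population shares instead:
  0.54×68.9 + 0.13×39.2 + 0.33×17.6 = 48.11%

48.1%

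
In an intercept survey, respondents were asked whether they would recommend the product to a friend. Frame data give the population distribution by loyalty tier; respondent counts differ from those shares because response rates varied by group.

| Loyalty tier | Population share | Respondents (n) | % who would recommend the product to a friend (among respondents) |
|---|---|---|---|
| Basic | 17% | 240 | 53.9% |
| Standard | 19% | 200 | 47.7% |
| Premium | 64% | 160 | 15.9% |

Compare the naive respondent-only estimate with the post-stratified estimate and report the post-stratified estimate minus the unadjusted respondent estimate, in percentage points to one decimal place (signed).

Without adjustment, the pooled respondent share is:
  (240/600)×53.9 + (200/600)×47.7 + (160/600)×15.9 = 41.7%
Post-stratified estimate weights by population shares:
  0.17×53.9 + 0.19×47.7 + 0.64×15.9 = 28.402%
Difference = 28.402 − 41.7 = -13.298 pp.

-13.3 percentage points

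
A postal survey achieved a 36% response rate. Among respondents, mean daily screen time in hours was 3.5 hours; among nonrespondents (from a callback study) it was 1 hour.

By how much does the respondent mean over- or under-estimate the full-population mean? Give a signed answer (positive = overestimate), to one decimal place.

Nonresponse fraction = 1 − 0.36 = 0.64.
Bias = (nonresponse fraction) × (respondent mean − nonrespondent mean)
     = 0.64 × (3.5 − 1) = 0.64 × 2.5 = 1.6.

+1.6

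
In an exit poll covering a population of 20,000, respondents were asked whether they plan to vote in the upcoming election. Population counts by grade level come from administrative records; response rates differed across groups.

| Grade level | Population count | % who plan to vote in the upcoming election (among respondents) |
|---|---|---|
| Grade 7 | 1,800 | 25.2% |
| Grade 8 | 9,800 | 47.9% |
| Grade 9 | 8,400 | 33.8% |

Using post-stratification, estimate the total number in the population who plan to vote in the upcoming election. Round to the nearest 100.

8,000

Each cell contributes its population count × the respondent rate:
  Grade 7: 1,800 × 25.2% = 453.6
  Grade 8: 9,800 × 47.9% = 4694.2
  Grade 9: 8,400 × 33.8% = 2839.2
Estimated total = 7987 → 8,000.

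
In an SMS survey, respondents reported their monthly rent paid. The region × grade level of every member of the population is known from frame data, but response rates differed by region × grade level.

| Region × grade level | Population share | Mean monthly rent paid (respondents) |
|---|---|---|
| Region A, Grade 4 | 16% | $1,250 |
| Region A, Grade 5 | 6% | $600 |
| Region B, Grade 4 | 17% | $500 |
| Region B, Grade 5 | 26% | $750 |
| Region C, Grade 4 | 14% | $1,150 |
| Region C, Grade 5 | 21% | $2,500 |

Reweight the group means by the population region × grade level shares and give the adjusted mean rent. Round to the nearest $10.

Reweight to the known region × grade level distribution:
  Region A, Grade 4: 0.16 × 1250 = 200
  Region A, Grade 5: 0.06 × 600 = 36
  Region B, Grade 4: 0.17 × 500 = 85
  Region B, Grade 5: 0.26 × 750 = 195
  Region C, Grade 4: 0.14 × 1150 = 161
  Region C, Grade 5: 0.21 × 2500 = 525
Post-stratified estimate = 1202 → $1,200.

$1,200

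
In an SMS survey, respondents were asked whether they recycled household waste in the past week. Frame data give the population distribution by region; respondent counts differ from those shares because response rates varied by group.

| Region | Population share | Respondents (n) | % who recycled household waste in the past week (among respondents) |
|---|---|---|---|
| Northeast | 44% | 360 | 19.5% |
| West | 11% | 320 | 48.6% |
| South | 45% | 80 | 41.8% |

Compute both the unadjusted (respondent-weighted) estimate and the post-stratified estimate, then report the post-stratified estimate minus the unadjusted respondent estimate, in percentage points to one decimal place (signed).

-1.4 percentage points

Unadjusted (pooled respondent) estimate weights by respondent counts:
  (360/760)×19.5 + (320/760)×48.6 + (80/760)×41.8 = 34.1%
Reweighting by population region shares:
  0.44×19.5 + 0.11×48.6 + 0.45×41.8 = 32.736%
Difference = 32.736 − 34.1 = -1.364 pp.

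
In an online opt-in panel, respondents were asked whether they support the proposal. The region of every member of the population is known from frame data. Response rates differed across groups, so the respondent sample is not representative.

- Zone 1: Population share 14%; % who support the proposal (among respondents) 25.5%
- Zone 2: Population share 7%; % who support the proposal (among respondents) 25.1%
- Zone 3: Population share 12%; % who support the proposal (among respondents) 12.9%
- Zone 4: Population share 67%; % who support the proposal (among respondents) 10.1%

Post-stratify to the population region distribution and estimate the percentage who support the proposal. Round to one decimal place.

Each cell contributes population-share × respondent value:
  Zone 1: 0.14 × 25.5 = 3.57
  Zone 2: 0.07 × 25.1 = 1.757
  Zone 3: 0.12 × 12.9 = 1.548
  Zone 4: 0.67 × 10.1 = 6.767
Post-stratified estimate = 13.642 → 13.6%.

13.6%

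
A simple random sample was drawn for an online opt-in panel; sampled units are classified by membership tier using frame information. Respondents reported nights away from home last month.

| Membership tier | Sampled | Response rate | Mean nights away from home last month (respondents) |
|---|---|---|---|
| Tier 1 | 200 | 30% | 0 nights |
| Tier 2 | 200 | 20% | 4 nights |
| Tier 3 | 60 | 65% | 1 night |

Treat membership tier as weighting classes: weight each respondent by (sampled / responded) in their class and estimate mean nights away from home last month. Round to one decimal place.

1.9

Weighting each respondent by the inverse class response rate inflates each class back to its sampled size, so the class weight is n_sampled:
  Tier 1: 200 × 0 = 0
  Tier 2: 200 × 4 = 800
  Tier 3: 60 × 1 = 60
Adjusted estimate = 860 / 460 = 1.86956 → 1.9.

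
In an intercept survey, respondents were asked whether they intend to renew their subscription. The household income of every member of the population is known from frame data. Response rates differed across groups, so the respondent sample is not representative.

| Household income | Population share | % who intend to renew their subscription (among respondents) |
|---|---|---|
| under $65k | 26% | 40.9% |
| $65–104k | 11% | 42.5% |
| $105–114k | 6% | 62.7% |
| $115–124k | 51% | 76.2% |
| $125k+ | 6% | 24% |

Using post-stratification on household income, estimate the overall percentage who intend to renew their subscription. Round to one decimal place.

59.4%

Reweight to the known household income distribution:
  under $65k: 0.26 × 40.9 = 10.634
  $65–104k: 0.11 × 42.5 = 4.675
  $105–114k: 0.06 × 62.7 = 3.762
  $115–124k: 0.51 × 76.2 = 38.862
  $125k+: 0.06 × 24 = 1.44
Post-stratified estimate = 59.373 → 59.4%.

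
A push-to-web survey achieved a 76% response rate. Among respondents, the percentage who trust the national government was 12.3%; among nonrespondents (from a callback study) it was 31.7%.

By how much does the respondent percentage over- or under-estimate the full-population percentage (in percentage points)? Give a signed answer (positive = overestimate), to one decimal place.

-4.7 percentage points

Nonresponse fraction = 1 − 0.76 = 0.24.
Bias = (nonresponse fraction) × (respondent percentage − nonrespondent percentage)
     = 0.24 × (12.3 − 31.7) = 0.24 × -19.4 = -4.656.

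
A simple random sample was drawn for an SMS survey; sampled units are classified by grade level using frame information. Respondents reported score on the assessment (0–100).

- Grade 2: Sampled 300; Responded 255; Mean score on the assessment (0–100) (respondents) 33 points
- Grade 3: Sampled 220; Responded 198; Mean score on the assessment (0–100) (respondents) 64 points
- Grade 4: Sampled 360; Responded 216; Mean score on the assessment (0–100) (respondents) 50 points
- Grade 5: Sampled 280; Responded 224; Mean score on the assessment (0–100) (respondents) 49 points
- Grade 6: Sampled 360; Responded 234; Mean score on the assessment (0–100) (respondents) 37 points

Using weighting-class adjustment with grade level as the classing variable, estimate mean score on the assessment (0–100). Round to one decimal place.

Response rates by class: Grade 2 255/300 = 85%, Grade 3 198/220 = 90%, Grade 4 216/360 = 60%, Grade 5 224/280 = 80%, Grade 6 234/360 = 65%.
Each respondent's weight = sampled/responded in their class; summing within a class gives n_sampled, so:
  Grade 2: 300 × 33 = 9900
  Grade 3: 220 × 64 = 14,080
  Grade 4: 360 × 50 = 18,000
  Grade 5: 280 × 49 = 13,720
  Grade 6: 360 × 37 = 13,320
Adjusted estimate = 69,020 / 1,520 = 45.4079 → 45.4.

45.4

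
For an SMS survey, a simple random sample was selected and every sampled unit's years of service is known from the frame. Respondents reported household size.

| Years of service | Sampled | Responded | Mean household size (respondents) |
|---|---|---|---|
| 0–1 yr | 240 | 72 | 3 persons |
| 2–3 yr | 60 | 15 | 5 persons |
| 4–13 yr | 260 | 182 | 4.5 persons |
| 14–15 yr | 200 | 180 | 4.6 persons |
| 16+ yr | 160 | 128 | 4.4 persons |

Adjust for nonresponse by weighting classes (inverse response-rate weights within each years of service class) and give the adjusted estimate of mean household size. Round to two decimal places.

Class response rates: 0–1 yr 72/240 = 30%, 2–3 yr 15/60 = 25%, 4–13 yr 182/260 = 70%, 14–15 yr 180/200 = 90%, 16+ yr 128/160 = 80%.
Weighting each respondent by the inverse class response rate inflates each class back to its sampled size, so the class weight is n_sampled:
  0–1 yr: 240 × 3 = 720
  2–3 yr: 60 × 5 = 300
  4–13 yr: 260 × 4.5 = 1170
  14–15 yr: 200 × 4.6 = 920
  16+ yr: 160 × 4.4 = 704
Adjusted estimate = 3814 / 920 = 4.14565 → 4.15.

4.15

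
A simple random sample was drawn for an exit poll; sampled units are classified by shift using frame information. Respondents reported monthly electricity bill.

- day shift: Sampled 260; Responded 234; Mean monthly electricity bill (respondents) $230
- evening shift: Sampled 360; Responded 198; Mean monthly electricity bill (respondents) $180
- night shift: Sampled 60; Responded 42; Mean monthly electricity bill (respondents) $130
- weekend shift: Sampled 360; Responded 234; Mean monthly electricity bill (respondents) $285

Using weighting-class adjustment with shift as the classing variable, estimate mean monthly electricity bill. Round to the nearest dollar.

Response rates by class: day shift 234/260 = 90%, evening shift 198/360 = 55%, night shift 42/60 = 70%, weekend shift 234/360 = 65%.
Inverse-response-rate weighting restores each class to its sampled count, so class totals weight by n_sampled:
  day shift: 260 × 230 = 59,800
  evening shift: 360 × 180 = 64,800
  night shift: 60 × 130 = 7800
  weekend shift: 360 × 285 = 102,600
Adjusted estimate = 235,000 / 1,040 = 225.962 → $226.

$226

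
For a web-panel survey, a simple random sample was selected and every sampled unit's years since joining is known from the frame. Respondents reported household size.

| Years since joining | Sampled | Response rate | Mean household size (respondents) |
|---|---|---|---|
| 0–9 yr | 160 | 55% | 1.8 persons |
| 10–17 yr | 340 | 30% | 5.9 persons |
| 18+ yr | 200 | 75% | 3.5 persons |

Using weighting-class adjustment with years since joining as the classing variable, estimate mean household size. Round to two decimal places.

4.28

Each respondent's weight = sampled/responded in their class; summing within a class gives n_sampled, so:
  0–9 yr: 160 × 1.8 = 288
  10–17 yr: 340 × 5.9 = 2006
  18+ yr: 200 × 3.5 = 700
Adjusted estimate = 2994 / 700 = 4.27714 → 4.28.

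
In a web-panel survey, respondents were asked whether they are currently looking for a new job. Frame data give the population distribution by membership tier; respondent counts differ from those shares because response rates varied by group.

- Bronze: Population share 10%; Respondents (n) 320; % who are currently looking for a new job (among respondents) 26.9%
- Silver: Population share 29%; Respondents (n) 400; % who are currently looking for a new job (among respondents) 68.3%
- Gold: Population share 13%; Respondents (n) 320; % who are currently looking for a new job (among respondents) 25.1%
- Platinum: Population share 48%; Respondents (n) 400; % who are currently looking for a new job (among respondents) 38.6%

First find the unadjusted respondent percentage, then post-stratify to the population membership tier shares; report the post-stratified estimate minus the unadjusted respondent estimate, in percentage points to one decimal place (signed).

+3.0 percentage points

Without adjustment, the pooled respondent share is:
  (320/1440)×26.9 + (400/1440)×68.3 + (320/1440)×25.1 + (400/1440)×38.6 = 41.25%
Post-stratifying to population shares instead:
  0.1×26.9 + 0.29×68.3 + 0.13×25.1 + 0.48×38.6 = 44.288%
Difference = 44.288 − 41.25 = 3.038 pp.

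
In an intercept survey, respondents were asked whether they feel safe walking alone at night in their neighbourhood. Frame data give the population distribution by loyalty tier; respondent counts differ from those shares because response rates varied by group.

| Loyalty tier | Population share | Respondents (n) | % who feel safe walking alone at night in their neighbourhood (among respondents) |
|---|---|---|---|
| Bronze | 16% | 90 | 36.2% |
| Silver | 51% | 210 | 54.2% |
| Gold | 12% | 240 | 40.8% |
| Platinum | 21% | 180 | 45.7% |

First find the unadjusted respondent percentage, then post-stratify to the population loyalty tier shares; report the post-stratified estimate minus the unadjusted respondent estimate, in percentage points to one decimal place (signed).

+2.6 percentage points

Without adjustment, the pooled respondent share is:
  (90/720)×36.2 + (210/720)×54.2 + (240/720)×40.8 + (180/720)×45.7 = 45.3583%
Post-stratifying to population shares instead:
  0.16×36.2 + 0.51×54.2 + 0.12×40.8 + 0.21×45.7 = 47.927%
Difference = 47.927 − 45.3583 = 2.5687 pp.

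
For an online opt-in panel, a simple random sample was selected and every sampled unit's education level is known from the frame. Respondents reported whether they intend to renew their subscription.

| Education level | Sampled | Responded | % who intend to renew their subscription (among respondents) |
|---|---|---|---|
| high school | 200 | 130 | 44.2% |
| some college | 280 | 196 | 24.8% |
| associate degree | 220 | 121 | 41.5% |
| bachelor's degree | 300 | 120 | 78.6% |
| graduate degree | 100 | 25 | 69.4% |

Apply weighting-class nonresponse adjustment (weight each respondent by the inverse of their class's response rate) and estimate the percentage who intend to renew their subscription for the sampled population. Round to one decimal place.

50.4%

Class response rates: high school 130/200 = 65%, some college 196/280 = 70%, associate degree 121/220 = 55%, bachelor's degree 120/300 = 40%, graduate degree 25/100 = 25%.
Each respondent's weight = sampled/responded in their class; summing within a class gives n_sampled, so:
  high school: 200 × 44.2 = 8840
  some college: 280 × 24.8 = 6944
  associate degree: 220 × 41.5 = 9130
  bachelor's degree: 300 × 78.6 = 23,580
  graduate degree: 100 × 69.4 = 6940
Adjusted estimate = 55,434 / 1,100 = 50.3945 → 50.4%.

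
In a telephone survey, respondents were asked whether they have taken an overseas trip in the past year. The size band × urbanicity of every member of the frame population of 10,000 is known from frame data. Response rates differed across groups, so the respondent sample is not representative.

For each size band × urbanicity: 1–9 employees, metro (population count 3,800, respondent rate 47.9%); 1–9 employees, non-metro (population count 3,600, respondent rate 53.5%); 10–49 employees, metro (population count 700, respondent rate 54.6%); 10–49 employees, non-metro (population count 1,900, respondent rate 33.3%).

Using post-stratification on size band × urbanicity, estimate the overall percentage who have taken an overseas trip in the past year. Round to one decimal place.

47.6%

Each cell contributes population-share × respondent value:
  1–9 employees, metro: (3,800/10,000) × 47.9 = 18.202
  1–9 employees, non-metro: (3,600/10,000) × 53.5 = 19.26
  10–49 employees, metro: (700/10,000) × 54.6 = 3.822
  10–49 employees, non-metro: (1,900/10,000) × 33.3 = 6.327
Post-stratified estimate = 47.611 → 47.6%.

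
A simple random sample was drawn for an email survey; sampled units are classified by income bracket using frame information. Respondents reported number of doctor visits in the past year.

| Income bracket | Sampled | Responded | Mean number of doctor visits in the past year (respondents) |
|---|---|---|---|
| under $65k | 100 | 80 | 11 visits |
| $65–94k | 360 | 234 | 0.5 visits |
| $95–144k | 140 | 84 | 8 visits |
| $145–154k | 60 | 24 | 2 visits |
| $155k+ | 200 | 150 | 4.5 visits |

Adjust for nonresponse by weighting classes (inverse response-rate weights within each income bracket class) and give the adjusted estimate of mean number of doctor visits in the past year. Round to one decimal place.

Class response rates: under $65k 80/100 = 80%, $65–94k 234/360 = 65%, $95–144k 84/140 = 60%, $145–154k 24/60 = 40%, $155k+ 150/200 = 75%.
Inverse-response-rate weighting restores each class to its sampled count, so class totals weight by n_sampled:
  under $65k: 100 × 11 = 1100
  $65–94k: 360 × 0.5 = 180
  $95–144k: 140 × 8 = 1120
  $145–154k: 60 × 2 = 120
  $155k+: 200 × 4.5 = 900
Adjusted estimate = 3420 / 860 = 3.97674 → 4.0.

4.0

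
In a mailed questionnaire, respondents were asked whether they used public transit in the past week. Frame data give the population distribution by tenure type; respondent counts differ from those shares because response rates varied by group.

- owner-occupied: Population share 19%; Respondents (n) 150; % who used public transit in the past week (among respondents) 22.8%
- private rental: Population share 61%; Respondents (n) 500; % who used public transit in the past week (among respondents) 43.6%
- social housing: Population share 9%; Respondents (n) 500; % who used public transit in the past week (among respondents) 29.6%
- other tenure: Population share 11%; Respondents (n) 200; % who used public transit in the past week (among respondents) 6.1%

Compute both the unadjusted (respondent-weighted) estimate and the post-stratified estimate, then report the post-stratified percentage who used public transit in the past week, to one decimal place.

34.3%

Unadjusted (pooled respondent) estimate weights by respondent counts:
  (150/1350)×22.8 + (500/1350)×43.6 + (500/1350)×29.6 + (200/1350)×6.1 = 30.5481%
Reweighting by population tenure type shares:
  0.19×22.8 + 0.61×43.6 + 0.09×29.6 + 0.11×6.1 = 34.263%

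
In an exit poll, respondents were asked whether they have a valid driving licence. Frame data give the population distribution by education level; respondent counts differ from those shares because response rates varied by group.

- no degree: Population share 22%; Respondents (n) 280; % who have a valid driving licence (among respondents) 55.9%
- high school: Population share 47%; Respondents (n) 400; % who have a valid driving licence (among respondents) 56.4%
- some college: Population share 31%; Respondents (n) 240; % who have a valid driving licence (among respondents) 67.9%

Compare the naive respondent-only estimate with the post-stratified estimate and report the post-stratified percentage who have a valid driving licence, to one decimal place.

Without adjustment, the pooled respondent share is:
  (280/920)×55.9 + (400/920)×56.4 + (240/920)×67.9 = 59.2478%
Post-stratifying to population shares instead:
  0.22×55.9 + 0.47×56.4 + 0.31×67.9 = 59.855%

59.9%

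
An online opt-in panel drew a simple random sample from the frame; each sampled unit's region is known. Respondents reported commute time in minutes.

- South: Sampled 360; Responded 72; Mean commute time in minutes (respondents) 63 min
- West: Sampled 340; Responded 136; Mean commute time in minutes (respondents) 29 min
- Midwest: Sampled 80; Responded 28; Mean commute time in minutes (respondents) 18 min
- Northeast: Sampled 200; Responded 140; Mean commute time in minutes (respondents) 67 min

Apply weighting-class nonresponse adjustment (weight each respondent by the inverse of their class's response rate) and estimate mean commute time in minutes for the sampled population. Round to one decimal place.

Response rates by class: South 72/360 = 20%, West 136/340 = 40%, Midwest 28/80 = 35%, Northeast 140/200 = 70%.
Weighting each respondent by the inverse class response rate inflates each class back to its sampled size, so the class weight is n_sampled:
  South: 360 × 63 = 22,680
  West: 340 × 29 = 9860
  Midwest: 80 × 18 = 1440
  Northeast: 200 × 67 = 13,400
Adjusted estimate = 47,380 / 980 = 48.3469 → 48.3.

48.3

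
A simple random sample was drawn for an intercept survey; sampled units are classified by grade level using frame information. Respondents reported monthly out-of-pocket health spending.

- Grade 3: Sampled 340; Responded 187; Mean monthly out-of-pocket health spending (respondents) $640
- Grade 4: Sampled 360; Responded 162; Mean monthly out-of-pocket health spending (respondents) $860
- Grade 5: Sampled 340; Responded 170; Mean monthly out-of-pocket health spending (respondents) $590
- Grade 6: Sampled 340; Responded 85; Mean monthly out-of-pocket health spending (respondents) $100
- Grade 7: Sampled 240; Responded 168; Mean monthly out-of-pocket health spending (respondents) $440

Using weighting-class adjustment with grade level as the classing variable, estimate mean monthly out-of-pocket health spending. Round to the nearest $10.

Class response rates: Grade 3 187/340 = 55%, Grade 4 162/360 = 45%, Grade 5 170/340 = 50%, Grade 6 85/340 = 25%, Grade 7 168/240 = 70%.
With weight = n_sampled/n_responded per class, the weighted class total is n_sampled:
  Grade 3: 340 × 640 = 217,600
  Grade 4: 360 × 860 = 309,600
  Grade 5: 340 × 590 = 200,600
  Grade 6: 340 × 100 = 34,000
  Grade 7: 240 × 440 = 105,600
Adjusted estimate = 867,400 / 1,620 = 535.432 → $540.

$540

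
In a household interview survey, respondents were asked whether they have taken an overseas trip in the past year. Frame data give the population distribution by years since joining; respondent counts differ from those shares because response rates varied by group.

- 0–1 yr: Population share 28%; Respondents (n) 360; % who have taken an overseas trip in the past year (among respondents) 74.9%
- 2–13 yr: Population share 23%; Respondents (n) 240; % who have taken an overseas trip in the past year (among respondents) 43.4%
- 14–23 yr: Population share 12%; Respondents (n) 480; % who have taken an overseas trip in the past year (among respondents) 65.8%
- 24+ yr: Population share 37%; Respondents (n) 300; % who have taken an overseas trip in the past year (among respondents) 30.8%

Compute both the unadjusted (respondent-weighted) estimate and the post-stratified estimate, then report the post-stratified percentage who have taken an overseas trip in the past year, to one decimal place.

Without adjustment, the pooled respondent share is:
  (360/1380)×74.9 + (240/1380)×43.4 + (480/1380)×65.8 + (300/1380)×30.8 = 56.6696%
Reweighting by population years since joining shares:
  0.28×74.9 + 0.23×43.4 + 0.12×65.8 + 0.37×30.8 = 50.246%

50.2%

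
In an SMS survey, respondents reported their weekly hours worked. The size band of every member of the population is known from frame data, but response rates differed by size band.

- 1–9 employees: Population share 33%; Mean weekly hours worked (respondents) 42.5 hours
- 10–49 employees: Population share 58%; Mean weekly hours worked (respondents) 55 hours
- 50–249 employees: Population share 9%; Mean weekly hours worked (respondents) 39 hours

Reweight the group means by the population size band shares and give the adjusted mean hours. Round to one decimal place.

Each cell contributes population-share × respondent value:
  1–9 employees: 0.33 × 42.5 = 14.025
  10–49 employees: 0.58 × 55 = 31.9
  50–249 employees: 0.09 × 39 = 3.51
Post-stratified estimate = 49.435 → 49.4.

49.4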